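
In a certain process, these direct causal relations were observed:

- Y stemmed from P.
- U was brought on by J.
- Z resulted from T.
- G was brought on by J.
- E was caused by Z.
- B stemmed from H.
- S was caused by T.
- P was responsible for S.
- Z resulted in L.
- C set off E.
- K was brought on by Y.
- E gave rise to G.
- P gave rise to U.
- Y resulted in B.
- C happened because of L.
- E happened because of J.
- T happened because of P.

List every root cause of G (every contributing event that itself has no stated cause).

Tracing upstream from G: G ← E ← Z ← T ← P.
A separate upstream branch: G ← J.
Each of those chain origins has no stated cause.

J, P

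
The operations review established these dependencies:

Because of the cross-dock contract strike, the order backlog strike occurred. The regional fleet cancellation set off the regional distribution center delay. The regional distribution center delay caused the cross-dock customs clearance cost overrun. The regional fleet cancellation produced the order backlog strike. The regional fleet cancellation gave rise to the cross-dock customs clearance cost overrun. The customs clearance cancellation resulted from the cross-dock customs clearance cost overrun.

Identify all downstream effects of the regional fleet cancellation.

Direct effects: the order backlog strike, the regional distribution center delay, the cross-dock customs clearance cost overrun.
2 steps out: the customs clearance cancellation.
Not reachable from it: the cross-dock contract strike.

the cross-dock customs clearance cost overrun, the customs clearance cancellation, the order backlog strike, the regional distribution center delay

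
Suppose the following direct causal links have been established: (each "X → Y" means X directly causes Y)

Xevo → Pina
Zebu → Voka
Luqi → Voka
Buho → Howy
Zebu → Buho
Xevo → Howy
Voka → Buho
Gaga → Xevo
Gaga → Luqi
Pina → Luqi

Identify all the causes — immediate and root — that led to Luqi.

Immediate causes of Luqi: Gaga, Pina.
Further upstream: Xevo.

Gaga, Pina, Xevo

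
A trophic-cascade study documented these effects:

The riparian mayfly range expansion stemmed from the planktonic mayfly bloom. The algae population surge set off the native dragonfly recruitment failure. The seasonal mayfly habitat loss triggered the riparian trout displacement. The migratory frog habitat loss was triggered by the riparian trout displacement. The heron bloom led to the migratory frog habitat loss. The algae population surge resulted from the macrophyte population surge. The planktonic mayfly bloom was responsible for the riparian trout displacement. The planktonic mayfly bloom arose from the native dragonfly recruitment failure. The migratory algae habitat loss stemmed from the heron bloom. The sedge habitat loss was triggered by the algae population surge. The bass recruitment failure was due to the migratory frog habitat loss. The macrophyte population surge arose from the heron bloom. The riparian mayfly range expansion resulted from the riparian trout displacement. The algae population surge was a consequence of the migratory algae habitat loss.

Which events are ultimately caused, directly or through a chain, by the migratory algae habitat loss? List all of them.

the algae population surge, the bass recruitment failure, the migratory frog habitat loss, the native dragonfly recruitment failure, the planktonic mayfly bloom, the riparian mayfly range expansion, the riparian trout displacement, the sedge habitat loss

Direct effects: the algae population surge.
2 steps out: the native dragonfly recruitment failure, the sedge habitat loss.
3 steps out: the planktonic mayfly bloom.
4 steps out: the riparian trout displacement, the riparian mayfly range expansion.
5 steps out: the migratory frog habitat loss.
6 steps out: the bass recruitment failure.
Not reachable from it: the seasonal mayfly habitat loss, the heron bloom, the macrophyte population surge.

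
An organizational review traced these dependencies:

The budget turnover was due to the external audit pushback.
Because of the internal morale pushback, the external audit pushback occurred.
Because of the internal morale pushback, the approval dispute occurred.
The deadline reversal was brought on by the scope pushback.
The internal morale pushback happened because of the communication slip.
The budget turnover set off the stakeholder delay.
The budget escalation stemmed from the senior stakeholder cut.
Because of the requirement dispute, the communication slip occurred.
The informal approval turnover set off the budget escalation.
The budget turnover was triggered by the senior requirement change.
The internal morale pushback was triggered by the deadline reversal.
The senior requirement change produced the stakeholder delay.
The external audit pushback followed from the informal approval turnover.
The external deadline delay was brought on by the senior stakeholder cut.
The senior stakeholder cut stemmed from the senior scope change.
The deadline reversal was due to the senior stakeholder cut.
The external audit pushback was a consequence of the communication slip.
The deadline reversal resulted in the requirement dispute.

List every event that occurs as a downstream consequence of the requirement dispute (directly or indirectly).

Direct effects: the communication slip.
2 steps out: the internal morale pushback, the external audit pushback.
3 steps out: the approval dispute, the budget turnover.
4 steps out: the stakeholder delay.
Not reachable from it: the senior scope change, the senior stakeholder cut, the external deadline delay, the scope pushback, the deadline reversal, the informal approval turnover, the budget escalation, the senior requirement change.

the approval dispute, the budget turnover, the communication slip, the external audit pushback, the internal morale pushback, the stakeholder delay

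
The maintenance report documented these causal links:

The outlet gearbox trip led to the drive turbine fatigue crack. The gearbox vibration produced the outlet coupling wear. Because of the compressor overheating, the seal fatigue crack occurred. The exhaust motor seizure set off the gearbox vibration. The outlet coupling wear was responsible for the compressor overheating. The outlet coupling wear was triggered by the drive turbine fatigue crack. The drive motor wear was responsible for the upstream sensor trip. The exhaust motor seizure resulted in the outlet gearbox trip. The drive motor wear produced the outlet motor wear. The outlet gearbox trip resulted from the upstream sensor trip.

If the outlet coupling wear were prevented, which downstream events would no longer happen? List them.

Downstream of the outlet coupling wear: the compressor overheating, the seal fatigue crack.

the compressor overheating, the seal fatigue crack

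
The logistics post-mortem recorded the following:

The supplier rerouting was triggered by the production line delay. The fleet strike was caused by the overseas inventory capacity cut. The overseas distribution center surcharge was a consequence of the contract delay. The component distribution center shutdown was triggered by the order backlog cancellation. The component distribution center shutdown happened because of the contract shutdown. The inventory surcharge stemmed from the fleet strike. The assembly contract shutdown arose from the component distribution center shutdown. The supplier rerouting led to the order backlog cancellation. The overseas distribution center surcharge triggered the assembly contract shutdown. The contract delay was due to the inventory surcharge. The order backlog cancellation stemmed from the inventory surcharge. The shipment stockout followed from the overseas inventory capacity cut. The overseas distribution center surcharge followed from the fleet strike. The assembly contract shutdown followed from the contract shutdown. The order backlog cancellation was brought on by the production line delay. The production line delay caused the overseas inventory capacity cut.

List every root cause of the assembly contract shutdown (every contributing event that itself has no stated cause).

the contract shutdown, the production line delay

Tracing upstream from the assembly contract shutdown: the assembly contract shutdown ← the component distribution center shutdown ← the order backlog cancellation ← the production line delay.
A separate upstream branch: the assembly contract shutdown ← the contract shutdown.
Each of those chain origins has no stated cause.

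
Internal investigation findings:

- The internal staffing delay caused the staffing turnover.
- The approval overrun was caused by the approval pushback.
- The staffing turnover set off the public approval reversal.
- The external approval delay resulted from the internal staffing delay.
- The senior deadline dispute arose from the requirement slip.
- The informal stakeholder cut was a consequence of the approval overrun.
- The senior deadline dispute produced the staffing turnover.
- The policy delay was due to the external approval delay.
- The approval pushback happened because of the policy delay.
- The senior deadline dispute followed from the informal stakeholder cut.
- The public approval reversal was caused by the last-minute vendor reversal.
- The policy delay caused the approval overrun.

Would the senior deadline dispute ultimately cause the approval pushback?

No

The senior deadline dispute leads to the staffing turnover, the public approval reversal; the approval pushback is not among them.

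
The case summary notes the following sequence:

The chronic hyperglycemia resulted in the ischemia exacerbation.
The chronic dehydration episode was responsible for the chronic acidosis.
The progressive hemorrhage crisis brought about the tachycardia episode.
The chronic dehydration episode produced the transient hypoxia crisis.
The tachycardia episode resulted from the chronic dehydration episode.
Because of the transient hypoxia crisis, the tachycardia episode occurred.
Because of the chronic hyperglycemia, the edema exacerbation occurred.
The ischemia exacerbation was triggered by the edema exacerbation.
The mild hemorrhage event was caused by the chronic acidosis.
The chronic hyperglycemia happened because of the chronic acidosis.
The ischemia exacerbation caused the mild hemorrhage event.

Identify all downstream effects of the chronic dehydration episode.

Direct effects: the transient hypoxia crisis, the chronic acidosis, the tachycardia episode.
2 steps out: the chronic hyperglycemia, the mild hemorrhage event.
3 steps out: the edema exacerbation, the ischemia exacerbation.
Not reachable from it: the progressive hemorrhage crisis.

the chronic acidosis, the chronic hyperglycemia, the edema exacerbation, the ischemia exacerbation, the mild hemorrhage event, the tachycardia episode, the transient hypoxia crisis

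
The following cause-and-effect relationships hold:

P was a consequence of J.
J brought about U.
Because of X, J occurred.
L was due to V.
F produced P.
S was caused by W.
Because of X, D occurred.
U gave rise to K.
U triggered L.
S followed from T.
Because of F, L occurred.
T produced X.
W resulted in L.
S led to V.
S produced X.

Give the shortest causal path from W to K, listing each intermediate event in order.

W → S
S → X
X → J
J → U
U → K
Length: 5 steps.

W → S → X → J → U → K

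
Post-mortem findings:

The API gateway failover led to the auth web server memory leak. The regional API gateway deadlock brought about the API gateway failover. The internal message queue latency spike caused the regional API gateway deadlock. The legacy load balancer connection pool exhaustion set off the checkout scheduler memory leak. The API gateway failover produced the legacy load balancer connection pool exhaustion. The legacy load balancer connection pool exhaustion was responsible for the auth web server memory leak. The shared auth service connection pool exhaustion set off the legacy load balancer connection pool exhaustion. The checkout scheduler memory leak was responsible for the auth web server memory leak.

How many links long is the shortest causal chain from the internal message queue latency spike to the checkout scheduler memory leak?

4

Shortest chain: the internal message queue latency spike → the regional API gateway deadlock → the API gateway failover → the legacy load balancer connection pool exhaustion → the checkout scheduler memory leak.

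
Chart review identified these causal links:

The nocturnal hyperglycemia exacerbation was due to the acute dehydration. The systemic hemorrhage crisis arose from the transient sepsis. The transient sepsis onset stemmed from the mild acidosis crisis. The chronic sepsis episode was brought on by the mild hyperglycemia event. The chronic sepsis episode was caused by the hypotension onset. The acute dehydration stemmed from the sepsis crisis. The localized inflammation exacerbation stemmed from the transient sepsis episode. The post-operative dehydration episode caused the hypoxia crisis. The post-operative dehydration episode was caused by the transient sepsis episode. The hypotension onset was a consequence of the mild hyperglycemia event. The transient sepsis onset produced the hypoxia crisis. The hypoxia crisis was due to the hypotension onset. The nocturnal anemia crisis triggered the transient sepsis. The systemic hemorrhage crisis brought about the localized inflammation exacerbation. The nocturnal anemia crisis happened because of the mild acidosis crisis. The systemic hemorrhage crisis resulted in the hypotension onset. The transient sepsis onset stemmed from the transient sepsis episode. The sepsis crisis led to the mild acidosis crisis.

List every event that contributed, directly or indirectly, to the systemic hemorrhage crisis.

the mild acidosis crisis, the nocturnal anemia crisis, the sepsis crisis, the transient sepsis

Immediate cause of the systemic hemorrhage crisis: the transient sepsis.
Further upstream: the sepsis crisis, the mild acidosis crisis, the nocturnal anemia crisis.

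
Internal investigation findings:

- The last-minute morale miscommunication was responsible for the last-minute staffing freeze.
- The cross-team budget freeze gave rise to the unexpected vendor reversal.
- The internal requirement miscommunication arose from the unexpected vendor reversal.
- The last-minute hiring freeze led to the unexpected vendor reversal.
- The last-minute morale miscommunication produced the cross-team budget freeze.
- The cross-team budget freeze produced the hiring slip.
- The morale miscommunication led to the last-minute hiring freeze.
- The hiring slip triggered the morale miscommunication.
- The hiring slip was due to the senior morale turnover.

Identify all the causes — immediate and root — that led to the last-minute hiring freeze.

Immediate cause of the last-minute hiring freeze: the morale miscommunication.
Further upstream: the last-minute morale miscommunication, the cross-team budget freeze, the hiring slip, the senior morale turnover.

the cross-team budget freeze, the hiring slip, the last-minute morale miscommunication, the morale miscommunication, the senior morale turnover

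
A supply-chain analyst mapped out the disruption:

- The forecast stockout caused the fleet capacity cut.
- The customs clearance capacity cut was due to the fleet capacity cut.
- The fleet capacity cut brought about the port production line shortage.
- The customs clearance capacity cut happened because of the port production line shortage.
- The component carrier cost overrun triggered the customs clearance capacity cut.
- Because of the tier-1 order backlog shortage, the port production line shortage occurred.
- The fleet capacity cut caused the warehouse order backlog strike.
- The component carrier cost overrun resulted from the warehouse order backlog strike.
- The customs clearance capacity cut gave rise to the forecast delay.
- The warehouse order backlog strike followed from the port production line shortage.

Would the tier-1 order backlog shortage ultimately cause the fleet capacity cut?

The tier-1 order backlog shortage leads to the port production line shortage, the warehouse order backlog strike, the component carrier cost overrun, the customs clearance capacity cut, the forecast delay; the fleet capacity cut is not among them.

No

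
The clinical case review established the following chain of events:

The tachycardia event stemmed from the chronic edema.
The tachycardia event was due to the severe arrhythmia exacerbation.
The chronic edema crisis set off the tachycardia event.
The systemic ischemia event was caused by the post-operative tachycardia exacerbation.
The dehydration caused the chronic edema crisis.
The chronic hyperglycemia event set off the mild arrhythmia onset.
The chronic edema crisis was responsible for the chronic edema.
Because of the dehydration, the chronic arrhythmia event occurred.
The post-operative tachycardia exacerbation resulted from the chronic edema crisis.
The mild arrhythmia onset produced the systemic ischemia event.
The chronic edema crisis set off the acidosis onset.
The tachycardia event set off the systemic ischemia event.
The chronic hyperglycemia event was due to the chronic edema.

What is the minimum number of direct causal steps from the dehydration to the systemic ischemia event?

Shortest chain: the dehydration → the chronic edema crisis → the tachycardia event → the systemic ischemia event.

3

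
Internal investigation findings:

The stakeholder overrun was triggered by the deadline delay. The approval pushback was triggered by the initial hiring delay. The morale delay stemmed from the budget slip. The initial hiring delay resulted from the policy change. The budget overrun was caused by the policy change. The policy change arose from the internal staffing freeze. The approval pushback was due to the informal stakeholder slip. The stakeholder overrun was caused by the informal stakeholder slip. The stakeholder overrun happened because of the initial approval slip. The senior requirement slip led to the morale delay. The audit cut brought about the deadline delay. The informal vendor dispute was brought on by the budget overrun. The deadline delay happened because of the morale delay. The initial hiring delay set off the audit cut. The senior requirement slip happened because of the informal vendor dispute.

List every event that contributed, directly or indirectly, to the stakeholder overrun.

Immediate causes of the stakeholder overrun: the informal stakeholder slip, the initial approval slip, the deadline delay.
Further upstream: the internal staffing freeze, the policy change, the budget overrun, the informal vendor dispute, the initial hiring delay, the budget slip, the senior requirement slip, the audit cut, the morale delay.

the audit cut, the budget overrun, the budget slip, the deadline delay, the informal stakeholder slip, the informal vendor dispute, the initial approval slip, the initial hiring delay, the internal staffing freeze, the morale delay, the policy change, the senior requirement slip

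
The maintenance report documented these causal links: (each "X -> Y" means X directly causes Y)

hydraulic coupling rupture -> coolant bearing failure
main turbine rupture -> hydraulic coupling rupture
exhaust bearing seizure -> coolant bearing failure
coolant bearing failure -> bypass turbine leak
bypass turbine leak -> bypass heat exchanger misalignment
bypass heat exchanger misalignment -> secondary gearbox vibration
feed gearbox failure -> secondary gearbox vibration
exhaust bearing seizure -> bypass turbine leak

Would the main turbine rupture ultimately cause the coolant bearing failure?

There is a causal chain: the main turbine rupture → the hydraulic coupling rupture → the coolant bearing failure.

Yes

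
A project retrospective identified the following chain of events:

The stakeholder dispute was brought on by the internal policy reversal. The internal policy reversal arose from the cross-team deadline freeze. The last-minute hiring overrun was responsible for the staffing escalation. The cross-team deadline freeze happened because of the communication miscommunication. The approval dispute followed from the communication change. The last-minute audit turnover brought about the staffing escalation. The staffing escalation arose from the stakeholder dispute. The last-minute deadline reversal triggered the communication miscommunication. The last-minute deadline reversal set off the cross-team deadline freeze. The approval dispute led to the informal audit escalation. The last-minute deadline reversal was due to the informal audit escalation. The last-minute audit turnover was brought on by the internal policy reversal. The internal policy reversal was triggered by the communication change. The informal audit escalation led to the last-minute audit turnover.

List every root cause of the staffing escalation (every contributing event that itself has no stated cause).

Tracing upstream from the staffing escalation: the staffing escalation ← the stakeholder dispute ← the internal policy reversal ← the communication change.
A separate upstream branch: the staffing escalation ← the last-minute hiring overrun.
Each of those chain origins has no stated cause.

the communication change, the last-minute hiring overrun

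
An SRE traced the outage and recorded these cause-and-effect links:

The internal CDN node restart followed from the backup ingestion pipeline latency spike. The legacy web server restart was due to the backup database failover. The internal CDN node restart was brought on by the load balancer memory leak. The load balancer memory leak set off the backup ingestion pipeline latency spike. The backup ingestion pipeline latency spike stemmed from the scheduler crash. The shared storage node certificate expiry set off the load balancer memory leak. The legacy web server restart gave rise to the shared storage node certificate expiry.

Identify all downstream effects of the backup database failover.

the backup ingestion pipeline latency spike, the internal CDN node restart, the legacy web server restart, the load balancer memory leak, the shared storage node certificate expiry

Direct effects: the legacy web server restart.
2 steps out: the shared storage node certificate expiry.
3 steps out: the load balancer memory leak.
4 steps out: the backup ingestion pipeline latency spike, the internal CDN node restart.
Not reachable from it: the scheduler crash.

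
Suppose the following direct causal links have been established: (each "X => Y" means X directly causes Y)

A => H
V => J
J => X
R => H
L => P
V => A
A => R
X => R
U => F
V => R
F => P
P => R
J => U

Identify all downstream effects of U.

F, H, P, R

Direct effects: F.
2 steps out: P.
3 steps out: R.
4 steps out: H.
Not reachable from it: V, J, X, L, A.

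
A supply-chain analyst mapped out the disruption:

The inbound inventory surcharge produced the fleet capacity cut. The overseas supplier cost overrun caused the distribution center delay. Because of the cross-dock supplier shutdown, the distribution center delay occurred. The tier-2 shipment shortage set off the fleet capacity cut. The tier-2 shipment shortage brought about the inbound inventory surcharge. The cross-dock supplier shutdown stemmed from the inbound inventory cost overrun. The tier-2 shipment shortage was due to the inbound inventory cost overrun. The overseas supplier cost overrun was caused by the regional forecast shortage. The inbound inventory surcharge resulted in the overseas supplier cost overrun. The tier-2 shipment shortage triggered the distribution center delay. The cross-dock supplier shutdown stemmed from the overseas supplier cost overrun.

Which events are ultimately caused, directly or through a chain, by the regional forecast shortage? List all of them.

Direct effects: the overseas supplier cost overrun.
2 steps out: the cross-dock supplier shutdown, the distribution center delay.
Not reachable from it: the inbound inventory cost overrun, the tier-2 shipment shortage, the inbound inventory surcharge, the fleet capacity cut.

the cross-dock supplier shutdown, the distribution center delay, the overseas supplier cost overrun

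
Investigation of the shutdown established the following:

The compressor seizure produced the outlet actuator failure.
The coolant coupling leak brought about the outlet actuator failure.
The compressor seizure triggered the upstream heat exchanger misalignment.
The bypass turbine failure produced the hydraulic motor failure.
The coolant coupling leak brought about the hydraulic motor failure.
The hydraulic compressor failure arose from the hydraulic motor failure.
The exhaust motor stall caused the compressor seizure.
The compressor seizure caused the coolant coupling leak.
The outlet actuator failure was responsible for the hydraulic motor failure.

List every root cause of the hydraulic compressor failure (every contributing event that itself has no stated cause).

Tracing upstream from the hydraulic compressor failure: the hydraulic compressor failure ← the hydraulic motor failure ← the coolant coupling leak ← the compressor seizure ← the exhaust motor stall.
A separate upstream branch: the hydraulic compressor failure ← the hydraulic motor failure ← the bypass turbine failure.
Each of those chain origins has no stated cause.

the bypass turbine failure, the exhaust motor stall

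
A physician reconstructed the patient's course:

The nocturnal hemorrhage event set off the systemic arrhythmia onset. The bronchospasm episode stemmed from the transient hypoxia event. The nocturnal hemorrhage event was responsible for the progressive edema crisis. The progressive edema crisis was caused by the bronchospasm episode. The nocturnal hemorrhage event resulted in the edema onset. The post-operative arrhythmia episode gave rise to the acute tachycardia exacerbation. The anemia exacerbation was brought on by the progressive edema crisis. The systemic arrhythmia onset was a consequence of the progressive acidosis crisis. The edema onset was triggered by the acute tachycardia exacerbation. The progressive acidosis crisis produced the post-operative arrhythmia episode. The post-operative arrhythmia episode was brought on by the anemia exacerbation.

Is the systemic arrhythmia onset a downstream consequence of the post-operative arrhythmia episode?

No

The post-operative arrhythmia episode leads to the acute tachycardia exacerbation, the edema onset; the systemic arrhythmia onset is not among them.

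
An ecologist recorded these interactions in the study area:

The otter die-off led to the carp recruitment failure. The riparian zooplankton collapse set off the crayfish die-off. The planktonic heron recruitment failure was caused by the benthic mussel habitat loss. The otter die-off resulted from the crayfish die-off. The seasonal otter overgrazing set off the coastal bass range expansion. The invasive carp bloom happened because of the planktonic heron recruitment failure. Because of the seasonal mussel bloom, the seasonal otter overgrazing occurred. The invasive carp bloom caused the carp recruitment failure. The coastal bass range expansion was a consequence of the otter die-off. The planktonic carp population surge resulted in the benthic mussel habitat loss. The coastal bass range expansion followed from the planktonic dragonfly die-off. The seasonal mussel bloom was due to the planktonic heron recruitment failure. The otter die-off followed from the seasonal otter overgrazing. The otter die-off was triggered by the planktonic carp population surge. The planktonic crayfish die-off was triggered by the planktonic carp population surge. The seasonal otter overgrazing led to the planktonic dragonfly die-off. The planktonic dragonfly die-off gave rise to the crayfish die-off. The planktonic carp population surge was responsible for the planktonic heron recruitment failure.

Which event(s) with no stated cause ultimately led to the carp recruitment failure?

Tracing upstream from the carp recruitment failure: the carp recruitment failure ← the otter die-off ← the planktonic carp population surge.
A separate upstream branch: the carp recruitment failure ← the otter die-off ← the crayfish die-off ← the riparian zooplankton collapse.
Each of those chain origins has no stated cause.

the planktonic carp population surge, the riparian zooplankton collapse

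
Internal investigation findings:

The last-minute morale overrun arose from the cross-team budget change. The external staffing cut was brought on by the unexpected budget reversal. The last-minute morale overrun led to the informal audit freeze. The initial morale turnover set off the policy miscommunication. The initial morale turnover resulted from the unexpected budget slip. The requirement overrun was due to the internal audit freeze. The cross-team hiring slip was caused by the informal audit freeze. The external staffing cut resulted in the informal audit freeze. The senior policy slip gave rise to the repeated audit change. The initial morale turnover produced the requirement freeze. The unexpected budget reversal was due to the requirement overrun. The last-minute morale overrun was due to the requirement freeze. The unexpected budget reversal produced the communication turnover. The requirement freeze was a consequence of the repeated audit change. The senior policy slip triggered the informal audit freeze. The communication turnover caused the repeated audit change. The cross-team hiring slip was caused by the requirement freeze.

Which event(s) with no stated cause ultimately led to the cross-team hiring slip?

Tracing upstream from the cross-team hiring slip: the cross-team hiring slip ← the informal audit freeze ← the external staffing cut ← the unexpected budget reversal ← the requirement overrun ← the internal audit freeze.
A separate upstream branch: the cross-team hiring slip ← the informal audit freeze ← the senior policy slip.
A separate upstream branch: the cross-team hiring slip ← the requirement freeze ← the initial morale turnover ← the unexpected budget slip.
A separate upstream branch: the cross-team hiring slip ← the informal audit freeze ← the last-minute morale overrun ← the cross-team budget change.
Each of those chain origins has no stated cause.

the cross-team budget change, the internal audit freeze, the senior policy slip, the unexpected budget slip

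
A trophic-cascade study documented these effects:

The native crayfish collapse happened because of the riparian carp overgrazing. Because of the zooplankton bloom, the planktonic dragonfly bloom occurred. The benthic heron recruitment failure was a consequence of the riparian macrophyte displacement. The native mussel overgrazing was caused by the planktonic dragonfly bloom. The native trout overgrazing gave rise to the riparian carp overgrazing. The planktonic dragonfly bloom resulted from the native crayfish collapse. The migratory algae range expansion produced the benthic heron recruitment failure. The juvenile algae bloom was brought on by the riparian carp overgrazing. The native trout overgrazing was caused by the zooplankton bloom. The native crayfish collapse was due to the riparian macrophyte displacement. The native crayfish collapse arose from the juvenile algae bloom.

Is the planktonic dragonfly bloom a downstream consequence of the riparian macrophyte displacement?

There is a causal chain: the riparian macrophyte displacement → the native crayfish collapse → the planktonic dragonfly bloom.

Yes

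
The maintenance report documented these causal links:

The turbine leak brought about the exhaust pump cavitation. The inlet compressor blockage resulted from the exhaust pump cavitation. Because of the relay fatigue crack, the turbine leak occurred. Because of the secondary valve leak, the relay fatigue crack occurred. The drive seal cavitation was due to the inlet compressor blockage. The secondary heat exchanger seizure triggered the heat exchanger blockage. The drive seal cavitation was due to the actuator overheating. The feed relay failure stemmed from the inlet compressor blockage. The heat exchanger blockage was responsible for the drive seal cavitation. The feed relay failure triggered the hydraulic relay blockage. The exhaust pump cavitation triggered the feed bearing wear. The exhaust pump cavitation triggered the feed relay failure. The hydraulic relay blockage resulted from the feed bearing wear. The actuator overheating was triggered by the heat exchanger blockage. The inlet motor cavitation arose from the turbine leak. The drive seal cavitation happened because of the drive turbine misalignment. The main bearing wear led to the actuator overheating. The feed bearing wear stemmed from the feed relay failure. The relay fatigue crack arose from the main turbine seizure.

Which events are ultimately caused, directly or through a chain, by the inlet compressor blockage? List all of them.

the drive seal cavitation, the feed bearing wear, the feed relay failure, the hydraulic relay blockage

Direct effects: the feed relay failure, the drive seal cavitation.
2 steps out: the feed bearing wear, the hydraulic relay blockage.
Not reachable from it: the secondary heat exchanger seizure, the secondary valve leak, the main turbine seizure, the relay fatigue crack, the main bearing wear, the turbine leak, the heat exchanger blockage, the exhaust pump cavitation, the drive turbine misalignment, the inlet motor cavitation, the actuator overheating.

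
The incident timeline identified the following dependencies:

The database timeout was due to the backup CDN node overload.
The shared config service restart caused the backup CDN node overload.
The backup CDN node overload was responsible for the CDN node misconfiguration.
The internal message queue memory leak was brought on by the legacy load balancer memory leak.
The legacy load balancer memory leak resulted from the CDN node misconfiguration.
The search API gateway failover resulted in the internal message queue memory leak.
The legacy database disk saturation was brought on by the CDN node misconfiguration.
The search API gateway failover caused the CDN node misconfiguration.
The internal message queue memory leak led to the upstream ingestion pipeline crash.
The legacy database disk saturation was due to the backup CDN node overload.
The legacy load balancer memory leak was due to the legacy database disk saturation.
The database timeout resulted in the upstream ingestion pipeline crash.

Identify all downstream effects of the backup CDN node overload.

Direct effects: the CDN node misconfiguration, the legacy database disk saturation, the database timeout.
2 steps out: the legacy load balancer memory leak, the upstream ingestion pipeline crash.
3 steps out: the internal message queue memory leak.
Not reachable from it: the search API gateway failover, the shared config service restart.

the CDN node misconfiguration, the database timeout, the internal message queue memory leak, the legacy database disk saturation, the legacy load balancer memory leak, the upstream ingestion pipeline crash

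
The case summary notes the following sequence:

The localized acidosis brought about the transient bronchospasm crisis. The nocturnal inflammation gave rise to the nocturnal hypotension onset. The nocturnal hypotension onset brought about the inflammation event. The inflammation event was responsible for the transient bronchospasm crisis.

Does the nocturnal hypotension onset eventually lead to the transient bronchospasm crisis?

Yes

There is a causal chain: the nocturnal hypotension onset → the inflammation event → the transient bronchospasm crisis.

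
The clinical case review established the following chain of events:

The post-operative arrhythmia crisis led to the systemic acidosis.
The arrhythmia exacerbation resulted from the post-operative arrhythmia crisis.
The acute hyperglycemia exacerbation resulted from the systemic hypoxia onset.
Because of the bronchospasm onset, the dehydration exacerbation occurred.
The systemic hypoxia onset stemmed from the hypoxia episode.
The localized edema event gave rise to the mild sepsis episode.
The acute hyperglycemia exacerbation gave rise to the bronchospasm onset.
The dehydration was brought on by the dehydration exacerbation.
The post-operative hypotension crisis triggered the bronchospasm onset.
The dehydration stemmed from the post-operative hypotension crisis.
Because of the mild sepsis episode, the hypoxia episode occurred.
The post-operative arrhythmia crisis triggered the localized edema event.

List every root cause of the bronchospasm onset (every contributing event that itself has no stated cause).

Tracing upstream from the bronchospasm onset: the bronchospasm onset ← the acute hyperglycemia exacerbation ← the systemic hypoxia onset ← the hypoxia episode ← the mild sepsis episode ← the localized edema event ← the post-operative arrhythmia crisis.
A separate upstream branch: the bronchospasm onset ← the post-operative hypotension crisis.
Each of those chain origins has no stated cause.

the post-operative arrhythmia crisis, the post-operative hypotension crisis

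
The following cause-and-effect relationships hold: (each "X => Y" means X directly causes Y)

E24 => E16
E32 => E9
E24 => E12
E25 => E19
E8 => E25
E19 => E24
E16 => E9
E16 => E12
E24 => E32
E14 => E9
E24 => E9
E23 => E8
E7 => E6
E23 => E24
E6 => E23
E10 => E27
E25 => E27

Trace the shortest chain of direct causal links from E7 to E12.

E7 → E6
E6 → E23
E23 → E24
E24 → E12
Length: 4 steps.

E7 → E6 → E23 → E24 → E12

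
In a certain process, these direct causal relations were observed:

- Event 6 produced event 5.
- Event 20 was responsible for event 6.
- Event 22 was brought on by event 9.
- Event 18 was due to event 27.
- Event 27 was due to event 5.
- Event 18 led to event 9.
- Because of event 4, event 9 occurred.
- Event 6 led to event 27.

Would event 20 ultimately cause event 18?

There is a causal chain: event 20 → event 6 → event 27 → event 18.

Yes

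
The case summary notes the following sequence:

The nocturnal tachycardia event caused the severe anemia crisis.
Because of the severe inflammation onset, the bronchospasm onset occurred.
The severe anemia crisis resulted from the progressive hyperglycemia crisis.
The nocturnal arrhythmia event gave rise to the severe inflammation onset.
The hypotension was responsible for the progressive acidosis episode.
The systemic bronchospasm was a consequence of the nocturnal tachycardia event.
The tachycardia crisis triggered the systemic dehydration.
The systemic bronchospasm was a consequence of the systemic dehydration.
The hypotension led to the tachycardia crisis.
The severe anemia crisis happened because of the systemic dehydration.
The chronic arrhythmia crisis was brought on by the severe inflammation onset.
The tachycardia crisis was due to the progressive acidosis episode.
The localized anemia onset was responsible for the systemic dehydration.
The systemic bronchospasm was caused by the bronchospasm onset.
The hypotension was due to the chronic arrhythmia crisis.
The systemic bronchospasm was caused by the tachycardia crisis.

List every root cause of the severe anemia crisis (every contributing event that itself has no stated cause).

Tracing upstream from the severe anemia crisis: the severe anemia crisis ← the systemic dehydration ← the tachycardia crisis ← the hypotension ← the chronic arrhythmia crisis ← the severe inflammation onset ← the nocturnal arrhythmia event.
A separate upstream branch: the severe anemia crisis ← the progressive hyperglycemia crisis.
A separate upstream branch: the severe anemia crisis ← the systemic dehydration ← the localized anemia onset.
A separate upstream branch: the severe anemia crisis ← the nocturnal tachycardia event.
Each of those chain origins has no stated cause.

the localized anemia onset, the nocturnal arrhythmia event, the nocturnal tachycardia event, the progressive hyperglycemia crisis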